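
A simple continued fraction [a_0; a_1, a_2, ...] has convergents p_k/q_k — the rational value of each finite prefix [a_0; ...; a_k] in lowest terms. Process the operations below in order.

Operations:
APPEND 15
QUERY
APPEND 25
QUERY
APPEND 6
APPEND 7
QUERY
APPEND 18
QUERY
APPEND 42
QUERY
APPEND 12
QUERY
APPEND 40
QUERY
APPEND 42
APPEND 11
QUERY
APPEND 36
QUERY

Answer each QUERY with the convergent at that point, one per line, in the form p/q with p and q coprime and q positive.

APPEND 15: p_0 = 15·1 + 0 = 15, q_0 = 15·0 + 1 = 1 → 15/1
APPEND 25: p_1 = 25·15 + 1 = 376, q_1 = 25·1 + 0 = 25 → 376/25
APPEND 6: p_2 = 6·376 + 15 = 2271, q_2 = 6·25 + 1 = 151 → 2271/151
APPEND 7: p_3 = 7·2271 + 376 = 16273, q_3 = 7·151 + 25 = 1082 → 16273/1082
APPEND 18: p_4 = 18·16273 + 2271 = 295185, q_4 = 18·1082 + 151 = 19627 → 295185/19627
APPEND 42: p_5 = 42·295185 + 16273 = 12414043, q_5 = 42·19627 + 1082 = 825416 → 12414043/825416
APPEND 12: p_6 = 12·12414043 + 295185 = 149263701, q_6 = 12·825416 + 19627 = 9924619 → 149263701/9924619
APPEND 40: p_7 = 40·149263701 + 12414043 = 5982962083, q_7 = 40·9924619 + 825416 = 397810176 → 5982962083/397810176
APPEND 42: p_8 = 42·5982962083 + 149263701 = 251433671187, q_8 = 42·397810176 + 9924619 = 16717952011 → 251433671187/16717952011
APPEND 11: p_9 = 11·251433671187 + 5982962083 = 2771753345140, q_9 = 11·16717952011 + 397810176 = 184295282297 → 2771753345140/184295282297
APPEND 36: p_10 = 36·2771753345140 + 251433671187 = 100034554096227, q_10 = 36·184295282297 + 16717952011 = 6651348114703 → 100034554096227/6651348114703

15/1
376/25
16273/1082
295185/19627
12414043/825416
149263701/9924619
5982962083/397810176
2771753345140/184295282297
100034554096227/6651348114703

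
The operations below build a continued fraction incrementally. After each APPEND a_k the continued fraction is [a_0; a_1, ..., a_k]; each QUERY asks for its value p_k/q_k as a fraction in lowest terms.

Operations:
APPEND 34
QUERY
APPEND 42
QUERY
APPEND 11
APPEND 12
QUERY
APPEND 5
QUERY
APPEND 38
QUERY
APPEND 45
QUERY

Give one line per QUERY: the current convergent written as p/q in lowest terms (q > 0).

34/1
1429/42
190465/5598
968078/28453
36977429/1086812
1664952383/48934993

APPEND 34: p_0 = 34·1 + 0 = 34, q_0 = 34·0 + 1 = 1 → 34/1
APPEND 42: p_1 = 42·34 + 1 = 1429, q_1 = 42·1 + 0 = 42 → 1429/42
APPEND 11: p_2 = 11·1429 + 34 = 15753, q_2 = 11·42 + 1 = 463 → 15753/463
APPEND 12: p_3 = 12·15753 + 1429 = 190465, q_3 = 12·463 + 42 = 5598 → 190465/5598
APPEND 5: p_4 = 5·190465 + 15753 = 968078, q_4 = 5·5598 + 463 = 28453 → 968078/28453
APPEND 38: p_5 = 38·968078 + 190465 = 36977429, q_5 = 38·28453 + 5598 = 1086812 → 36977429/1086812
APPEND 45: p_6 = 45·36977429 + 968078 = 1664952383, q_6 = 45·1086812 + 28453 = 48934993 → 1664952383/48934993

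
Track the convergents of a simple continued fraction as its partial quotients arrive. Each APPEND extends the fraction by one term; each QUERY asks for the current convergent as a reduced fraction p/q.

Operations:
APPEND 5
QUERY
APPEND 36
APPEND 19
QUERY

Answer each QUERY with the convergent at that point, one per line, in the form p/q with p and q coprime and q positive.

5/1
3444/685

APPEND 5: p_0 = 5·1 + 0 = 5, q_0 = 5·0 + 1 = 1 → 5/1
APPEND 36: p_1 = 36·5 + 1 = 181, q_1 = 36·1 + 0 = 36 → 181/36
APPEND 19: p_2 = 19·181 + 5 = 3444, q_2 = 19·36 + 1 = 685 → 3444/685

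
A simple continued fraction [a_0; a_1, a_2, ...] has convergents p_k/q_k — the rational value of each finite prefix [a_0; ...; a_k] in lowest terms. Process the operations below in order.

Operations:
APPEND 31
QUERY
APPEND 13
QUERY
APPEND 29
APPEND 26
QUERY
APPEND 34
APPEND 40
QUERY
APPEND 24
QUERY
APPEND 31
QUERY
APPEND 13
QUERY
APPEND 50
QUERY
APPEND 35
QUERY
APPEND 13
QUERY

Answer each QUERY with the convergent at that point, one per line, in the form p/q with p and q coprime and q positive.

31/1
404/13
305826/9841
416699066/13408721
10011187415/322144276
310763508931/9999881277
4049936803518/130320600877
202807603684831/6526029925127
7102316065772603/228541367980322
92532916458728670/2977563813669313

APPEND 31: p_0 = 31·1 + 0 = 31, q_0 = 31·0 + 1 = 1 → 31/1
APPEND 13: p_1 = 13·31 + 1 = 404, q_1 = 13·1 + 0 = 13 → 404/13
APPEND 29: p_2 = 29·404 + 31 = 11747, q_2 = 29·13 + 1 = 378 → 11747/378
APPEND 26: p_3 = 26·11747 + 404 = 305826, q_3 = 26·378 + 13 = 9841 → 305826/9841
APPEND 34: p_4 = 34·305826 + 11747 = 10409831, q_4 = 34·9841 + 378 = 334972 → 10409831/334972
APPEND 40: p_5 = 40·10409831 + 305826 = 416699066, q_5 = 40·334972 + 9841 = 13408721 → 416699066/13408721
APPEND 24: p_6 = 24·416699066 + 10409831 = 10011187415, q_6 = 24·13408721 + 334972 = 322144276 → 10011187415/322144276
APPEND 31: p_7 = 31·10011187415 + 416699066 = 310763508931, q_7 = 31·322144276 + 13408721 = 9999881277 → 310763508931/9999881277
APPEND 13: p_8 = 13·310763508931 + 10011187415 = 4049936803518, q_8 = 13·9999881277 + 322144276 = 130320600877 → 4049936803518/130320600877
APPEND 50: p_9 = 50·4049936803518 + 310763508931 = 202807603684831, q_9 = 50·130320600877 + 9999881277 = 6526029925127 → 202807603684831/6526029925127
APPEND 35: p_10 = 35·202807603684831 + 4049936803518 = 7102316065772603, q_10 = 35·6526029925127 + 130320600877 = 228541367980322 → 7102316065772603/228541367980322
APPEND 13: p_11 = 13·7102316065772603 + 202807603684831 = 92532916458728670, q_11 = 13·228541367980322 + 6526029925127 = 2977563813669313 → 92532916458728670/2977563813669313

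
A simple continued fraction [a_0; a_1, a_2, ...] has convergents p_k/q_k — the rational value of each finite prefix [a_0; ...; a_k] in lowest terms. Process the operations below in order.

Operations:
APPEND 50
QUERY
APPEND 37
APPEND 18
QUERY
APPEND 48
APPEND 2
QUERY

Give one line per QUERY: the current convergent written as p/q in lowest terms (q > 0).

50/1
33368/667
3240398/64773

APPEND 50: p_0 = 50·1 + 0 = 50, q_0 = 50·0 + 1 = 1 → 50/1
APPEND 37: p_1 = 37·50 + 1 = 1851, q_1 = 37·1 + 0 = 37 → 1851/37
APPEND 18: p_2 = 18·1851 + 50 = 33368, q_2 = 18·37 + 1 = 667 → 33368/667
APPEND 48: p_3 = 48·33368 + 1851 = 1603515, q_3 = 48·667 + 37 = 32053 → 1603515/32053
APPEND 2: p_4 = 2·1603515 + 33368 = 3240398, q_4 = 2·32053 + 667 = 64773 → 3240398/64773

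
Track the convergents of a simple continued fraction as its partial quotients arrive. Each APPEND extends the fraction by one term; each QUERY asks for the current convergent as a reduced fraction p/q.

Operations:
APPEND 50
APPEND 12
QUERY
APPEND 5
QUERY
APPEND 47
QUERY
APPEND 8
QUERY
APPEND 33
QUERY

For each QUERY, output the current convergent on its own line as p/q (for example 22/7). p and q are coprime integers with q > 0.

601/12
3055/61
144186/2879
1156543/23093
38310105/764948

APPEND 50: p_0 = 50·1 + 0 = 50, q_0 = 50·0 + 1 = 1 → 50/1
APPEND 12: p_1 = 12·50 + 1 = 601, q_1 = 12·1 + 0 = 12 → 601/12
APPEND 5: p_2 = 5·601 + 50 = 3055, q_2 = 5·12 + 1 = 61 → 3055/61
APPEND 47: p_3 = 47·3055 + 601 = 144186, q_3 = 47·61 + 12 = 2879 → 144186/2879
APPEND 8: p_4 = 8·144186 + 3055 = 1156543, q_4 = 8·2879 + 61 = 23093 → 1156543/23093
APPEND 33: p_5 = 33·1156543 + 144186 = 38310105, q_5 = 33·23093 + 2879 = 764948 → 38310105/764948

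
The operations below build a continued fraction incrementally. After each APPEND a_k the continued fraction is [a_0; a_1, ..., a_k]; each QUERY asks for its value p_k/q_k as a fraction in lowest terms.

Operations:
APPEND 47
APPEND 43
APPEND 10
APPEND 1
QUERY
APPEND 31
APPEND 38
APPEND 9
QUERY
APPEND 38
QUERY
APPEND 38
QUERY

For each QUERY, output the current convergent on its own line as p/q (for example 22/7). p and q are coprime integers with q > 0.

22289/474
244151119/5192141
9304791399/197876582
353826224281/7524502257

APPEND 47: p_0 = 47·1 + 0 = 47, q_0 = 47·0 + 1 = 1 → 47/1
APPEND 43: p_1 = 43·47 + 1 = 2022, q_1 = 43·1 + 0 = 43 → 2022/43
APPEND 10: p_2 = 10·2022 + 47 = 20267, q_2 = 10·43 + 1 = 431 → 20267/431
APPEND 1: p_3 = 1·20267 + 2022 = 22289, q_3 = 1·431 + 43 = 474 → 22289/474
APPEND 31: p_4 = 31·22289 + 20267 = 711226, q_4 = 31·474 + 431 = 15125 → 711226/15125
APPEND 38: p_5 = 38·711226 + 22289 = 27048877, q_5 = 38·15125 + 474 = 575224 → 27048877/575224
APPEND 9: p_6 = 9·27048877 + 711226 = 244151119, q_6 = 9·575224 + 15125 = 5192141 → 244151119/5192141
APPEND 38: p_7 = 38·244151119 + 27048877 = 9304791399, q_7 = 38·5192141 + 575224 = 197876582 → 9304791399/197876582
APPEND 38: p_8 = 38·9304791399 + 244151119 = 353826224281, q_8 = 38·197876582 + 5192141 = 7524502257 → 353826224281/7524502257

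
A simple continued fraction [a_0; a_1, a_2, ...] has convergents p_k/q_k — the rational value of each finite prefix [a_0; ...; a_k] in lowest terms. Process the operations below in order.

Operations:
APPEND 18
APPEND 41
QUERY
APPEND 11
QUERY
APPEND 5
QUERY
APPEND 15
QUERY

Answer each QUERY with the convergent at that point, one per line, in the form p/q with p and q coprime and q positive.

APPEND 18: p_0 = 18·1 + 0 = 18, q_0 = 18·0 + 1 = 1 → 18/1
APPEND 41: p_1 = 41·18 + 1 = 739, q_1 = 41·1 + 0 = 41 → 739/41
APPEND 11: p_2 = 11·739 + 18 = 8147, q_2 = 11·41 + 1 = 452 → 8147/452
APPEND 5: p_3 = 5·8147 + 739 = 41474, q_3 = 5·452 + 41 = 2301 → 41474/2301
APPEND 15: p_4 = 15·41474 + 8147 = 630257, q_4 = 15·2301 + 452 = 34967 → 630257/34967

739/41
8147/452
41474/2301
630257/34967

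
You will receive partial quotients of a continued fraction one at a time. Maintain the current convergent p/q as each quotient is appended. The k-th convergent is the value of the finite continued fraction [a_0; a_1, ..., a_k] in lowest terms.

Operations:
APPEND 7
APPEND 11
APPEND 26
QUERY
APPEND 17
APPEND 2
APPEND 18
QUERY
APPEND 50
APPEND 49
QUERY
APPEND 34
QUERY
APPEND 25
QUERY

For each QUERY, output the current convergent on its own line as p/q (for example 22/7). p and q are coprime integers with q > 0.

2035/287
1319531/186096
3237668150/456614579
110146765031/15534210553
2756906793925/388811878404

APPEND 7: p_0 = 7·1 + 0 = 7, q_0 = 7·0 + 1 = 1 → 7/1
APPEND 11: p_1 = 11·7 + 1 = 78, q_1 = 11·1 + 0 = 11 → 78/11
APPEND 26: p_2 = 26·78 + 7 = 2035, q_2 = 26·11 + 1 = 287 → 2035/287
APPEND 17: p_3 = 17·2035 + 78 = 34673, q_3 = 17·287 + 11 = 4890 → 34673/4890
APPEND 2: p_4 = 2·34673 + 2035 = 71381, q_4 = 2·4890 + 287 = 10067 → 71381/10067
APPEND 18: p_5 = 18·71381 + 34673 = 1319531, q_5 = 18·10067 + 4890 = 186096 → 1319531/186096
APPEND 50: p_6 = 50·1319531 + 71381 = 66047931, q_6 = 50·186096 + 10067 = 9314867 → 66047931/9314867
APPEND 49: p_7 = 49·66047931 + 1319531 = 3237668150, q_7 = 49·9314867 + 186096 = 456614579 → 3237668150/456614579
APPEND 34: p_8 = 34·3237668150 + 66047931 = 110146765031, q_8 = 34·456614579 + 9314867 = 15534210553 → 110146765031/15534210553
APPEND 25: p_9 = 25·110146765031 + 3237668150 = 2756906793925, q_9 = 25·15534210553 + 456614579 = 388811878404 → 2756906793925/388811878404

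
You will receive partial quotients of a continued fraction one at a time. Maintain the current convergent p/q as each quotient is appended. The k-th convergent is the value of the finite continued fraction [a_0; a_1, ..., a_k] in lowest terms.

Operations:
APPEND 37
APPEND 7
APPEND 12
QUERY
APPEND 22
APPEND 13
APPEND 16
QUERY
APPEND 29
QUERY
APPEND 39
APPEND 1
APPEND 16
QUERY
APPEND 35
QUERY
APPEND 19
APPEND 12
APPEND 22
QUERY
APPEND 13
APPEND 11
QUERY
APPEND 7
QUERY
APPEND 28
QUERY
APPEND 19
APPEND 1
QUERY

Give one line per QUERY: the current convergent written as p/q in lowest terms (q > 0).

APPEND 37: p_0 = 37·1 + 0 = 37, q_0 = 37·0 + 1 = 1 → 37/1
APPEND 7: p_1 = 7·37 + 1 = 260, q_1 = 7·1 + 0 = 7 → 260/7
APPEND 12: p_2 = 12·260 + 37 = 3157, q_2 = 12·7 + 1 = 85 → 3157/85
APPEND 22: p_3 = 22·3157 + 260 = 69714, q_3 = 22·85 + 7 = 1877 → 69714/1877
APPEND 13: p_4 = 13·69714 + 3157 = 909439, q_4 = 13·1877 + 85 = 24486 → 909439/24486
APPEND 16: p_5 = 16·909439 + 69714 = 14620738, q_5 = 16·24486 + 1877 = 393653 → 14620738/393653
APPEND 29: p_6 = 29·14620738 + 909439 = 424910841, q_6 = 29·393653 + 24486 = 11440423 → 424910841/11440423
APPEND 39: p_7 = 39·424910841 + 14620738 = 16586143537, q_7 = 39·11440423 + 393653 = 446570150 → 16586143537/446570150
APPEND 1: p_8 = 1·16586143537 + 424910841 = 17011054378, q_8 = 1·446570150 + 11440423 = 458010573 → 17011054378/458010573
APPEND 16: p_9 = 16·17011054378 + 16586143537 = 288763013585, q_9 = 16·458010573 + 446570150 = 7774739318 → 288763013585/7774739318
APPEND 35: p_10 = 35·288763013585 + 17011054378 = 10123716529853, q_10 = 35·7774739318 + 458010573 = 272573886703 → 10123716529853/272573886703
APPEND 19: p_11 = 19·10123716529853 + 288763013585 = 192639377080792, q_11 = 19·272573886703 + 7774739318 = 5186678586675 → 192639377080792/5186678586675
APPEND 12: p_12 = 12·192639377080792 + 10123716529853 = 2321796241499357, q_12 = 12·5186678586675 + 272573886703 = 62512716926803 → 2321796241499357/62512716926803
APPEND 22: p_13 = 22·2321796241499357 + 192639377080792 = 51272156690066646, q_13 = 22·62512716926803 + 5186678586675 = 1380466450976341 → 51272156690066646/1380466450976341
APPEND 13: p_14 = 13·51272156690066646 + 2321796241499357 = 668859833212365755, q_14 = 13·1380466450976341 + 62512716926803 = 18008576579619236 → 668859833212365755/18008576579619236
APPEND 11: p_15 = 11·668859833212365755 + 51272156690066646 = 7408730322026089951, q_15 = 11·18008576579619236 + 1380466450976341 = 199474808826787937 → 7408730322026089951/199474808826787937
APPEND 7: p_16 = 7·7408730322026089951 + 668859833212365755 = 52529972087394995412, q_16 = 7·199474808826787937 + 18008576579619236 = 1414332238367134795 → 52529972087394995412/1414332238367134795
APPEND 28: p_17 = 28·52529972087394995412 + 7408730322026089951 = 1478247948769085961487, q_17 = 28·1414332238367134795 + 199474808826787937 = 39800777483106562197 → 1478247948769085961487/39800777483106562197
APPEND 19: p_18 = 19·1478247948769085961487 + 52529972087394995412 = 28139240998700028263665, q_18 = 19·39800777483106562197 + 1414332238367134795 = 757629104417391816538 → 28139240998700028263665/757629104417391816538
APPEND 1: p_19 = 1·28139240998700028263665 + 1478247948769085961487 = 29617488947469114225152, q_19 = 1·757629104417391816538 + 39800777483106562197 = 797429881900498378735 → 29617488947469114225152/797429881900498378735

3157/85
14620738/393653
424910841/11440423
288763013585/7774739318
10123716529853/272573886703
51272156690066646/1380466450976341
7408730322026089951/199474808826787937
52529972087394995412/1414332238367134795
1478247948769085961487/39800777483106562197
29617488947469114225152/797429881900498378735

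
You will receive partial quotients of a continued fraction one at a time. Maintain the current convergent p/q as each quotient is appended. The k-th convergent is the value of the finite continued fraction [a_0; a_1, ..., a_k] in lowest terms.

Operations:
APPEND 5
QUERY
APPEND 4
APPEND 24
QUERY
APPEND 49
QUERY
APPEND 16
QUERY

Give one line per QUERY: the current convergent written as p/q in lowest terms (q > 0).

APPEND 5: p_0 = 5·1 + 0 = 5, q_0 = 5·0 + 1 = 1 → 5/1
APPEND 4: p_1 = 4·5 + 1 = 21, q_1 = 4·1 + 0 = 4 → 21/4
APPEND 24: p_2 = 24·21 + 5 = 509, q_2 = 24·4 + 1 = 97 → 509/97
APPEND 49: p_3 = 49·509 + 21 = 24962, q_3 = 49·97 + 4 = 4757 → 24962/4757
APPEND 16: p_4 = 16·24962 + 509 = 399901, q_4 = 16·4757 + 97 = 76209 → 399901/76209

5/1
509/97
24962/4757
399901/76209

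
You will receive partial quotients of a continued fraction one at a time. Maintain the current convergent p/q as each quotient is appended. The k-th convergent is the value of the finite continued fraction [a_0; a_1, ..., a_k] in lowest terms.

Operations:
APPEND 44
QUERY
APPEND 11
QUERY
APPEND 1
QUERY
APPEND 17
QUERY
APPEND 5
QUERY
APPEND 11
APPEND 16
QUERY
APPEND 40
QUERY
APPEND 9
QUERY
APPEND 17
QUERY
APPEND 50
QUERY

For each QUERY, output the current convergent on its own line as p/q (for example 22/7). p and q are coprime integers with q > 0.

APPEND 44: p_0 = 44·1 + 0 = 44, q_0 = 44·0 + 1 = 1 → 44/1
APPEND 11: p_1 = 11·44 + 1 = 485, q_1 = 11·1 + 0 = 11 → 485/11
APPEND 1: p_2 = 1·485 + 44 = 529, q_2 = 1·11 + 1 = 12 → 529/12
APPEND 17: p_3 = 17·529 + 485 = 9478, q_3 = 17·12 + 11 = 215 → 9478/215
APPEND 5: p_4 = 5·9478 + 529 = 47919, q_4 = 5·215 + 12 = 1087 → 47919/1087
APPEND 11: p_5 = 11·47919 + 9478 = 536587, q_5 = 11·1087 + 215 = 12172 → 536587/12172
APPEND 16: p_6 = 16·536587 + 47919 = 8633311, q_6 = 16·12172 + 1087 = 195839 → 8633311/195839
APPEND 40: p_7 = 40·8633311 + 536587 = 345869027, q_7 = 40·195839 + 12172 = 7845732 → 345869027/7845732
APPEND 9: p_8 = 9·345869027 + 8633311 = 3121454554, q_8 = 9·7845732 + 195839 = 70807427 → 3121454554/70807427
APPEND 17: p_9 = 17·3121454554 + 345869027 = 53410596445, q_9 = 17·70807427 + 7845732 = 1211571991 → 53410596445/1211571991
APPEND 50: p_10 = 50·53410596445 + 3121454554 = 2673651276804, q_10 = 50·1211571991 + 70807427 = 60649406977 → 2673651276804/60649406977

44/1
485/11
529/12
9478/215
47919/1087
8633311/195839
345869027/7845732
3121454554/70807427
53410596445/1211571991
2673651276804/60649406977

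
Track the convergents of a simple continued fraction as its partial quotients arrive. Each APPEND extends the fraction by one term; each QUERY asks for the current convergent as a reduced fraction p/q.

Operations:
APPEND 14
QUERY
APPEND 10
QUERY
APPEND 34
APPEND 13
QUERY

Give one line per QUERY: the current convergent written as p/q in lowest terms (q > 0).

14/1
141/10
62645/4443

APPEND 14: p_0 = 14·1 + 0 = 14, q_0 = 14·0 + 1 = 1 → 14/1
APPEND 10: p_1 = 10·14 + 1 = 141, q_1 = 10·1 + 0 = 10 → 141/10
APPEND 34: p_2 = 34·141 + 14 = 4808, q_2 = 34·10 + 1 = 341 → 4808/341
APPEND 13: p_3 = 13·4808 + 141 = 62645, q_3 = 13·341 + 10 = 4443 → 62645/4443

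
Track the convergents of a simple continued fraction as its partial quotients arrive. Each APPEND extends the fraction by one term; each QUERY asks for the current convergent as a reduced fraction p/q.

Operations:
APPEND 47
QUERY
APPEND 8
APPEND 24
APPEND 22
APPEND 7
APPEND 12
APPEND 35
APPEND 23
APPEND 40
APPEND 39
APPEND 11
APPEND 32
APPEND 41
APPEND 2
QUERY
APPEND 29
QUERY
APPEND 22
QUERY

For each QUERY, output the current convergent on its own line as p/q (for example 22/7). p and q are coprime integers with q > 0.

APPEND 47: p_0 = 47·1 + 0 = 47, q_0 = 47·0 + 1 = 1 → 47/1
APPEND 8: p_1 = 8·47 + 1 = 377, q_1 = 8·1 + 0 = 8 → 377/8
APPEND 24: p_2 = 24·377 + 47 = 9095, q_2 = 24·8 + 1 = 193 → 9095/193
APPEND 22: p_3 = 22·9095 + 377 = 200467, q_3 = 22·193 + 8 = 4254 → 200467/4254
APPEND 7: p_4 = 7·200467 + 9095 = 1412364, q_4 = 7·4254 + 193 = 29971 → 1412364/29971
APPEND 12: p_5 = 12·1412364 + 200467 = 17148835, q_5 = 12·29971 + 4254 = 363906 → 17148835/363906
APPEND 35: p_6 = 35·17148835 + 1412364 = 601621589, q_6 = 35·363906 + 29971 = 12766681 → 601621589/12766681
APPEND 23: p_7 = 23·601621589 + 17148835 = 13854445382, q_7 = 23·12766681 + 363906 = 293997569 → 13854445382/293997569
APPEND 40: p_8 = 40·13854445382 + 601621589 = 554779436869, q_8 = 40·293997569 + 12766681 = 11772669441 → 554779436869/11772669441
APPEND 39: p_9 = 39·554779436869 + 13854445382 = 21650252483273, q_9 = 39·11772669441 + 293997569 = 459428105768 → 21650252483273/459428105768
APPEND 11: p_10 = 11·21650252483273 + 554779436869 = 238707556752872, q_10 = 11·459428105768 + 11772669441 = 5065481832889 → 238707556752872/5065481832889
APPEND 32: p_11 = 32·238707556752872 + 21650252483273 = 7660292068575177, q_11 = 32·5065481832889 + 459428105768 = 162554846758216 → 7660292068575177/162554846758216
APPEND 41: p_12 = 41·7660292068575177 + 238707556752872 = 314310682368335129, q_12 = 41·162554846758216 + 5065481832889 = 6669814198919745 → 314310682368335129/6669814198919745
APPEND 2: p_13 = 2·314310682368335129 + 7660292068575177 = 636281656805245435, q_13 = 2·6669814198919745 + 162554846758216 = 13502183244597706 → 636281656805245435/13502183244597706
APPEND 29: p_14 = 29·636281656805245435 + 314310682368335129 = 18766478729720452744, q_14 = 29·13502183244597706 + 6669814198919745 = 398233128292253219 → 18766478729720452744/398233128292253219
APPEND 22: p_15 = 22·18766478729720452744 + 636281656805245435 = 413498813710655205803, q_15 = 22·398233128292253219 + 13502183244597706 = 8774631005674168524 → 413498813710655205803/8774631005674168524

47/1
636281656805245435/13502183244597706
18766478729720452744/398233128292253219
413498813710655205803/8774631005674168524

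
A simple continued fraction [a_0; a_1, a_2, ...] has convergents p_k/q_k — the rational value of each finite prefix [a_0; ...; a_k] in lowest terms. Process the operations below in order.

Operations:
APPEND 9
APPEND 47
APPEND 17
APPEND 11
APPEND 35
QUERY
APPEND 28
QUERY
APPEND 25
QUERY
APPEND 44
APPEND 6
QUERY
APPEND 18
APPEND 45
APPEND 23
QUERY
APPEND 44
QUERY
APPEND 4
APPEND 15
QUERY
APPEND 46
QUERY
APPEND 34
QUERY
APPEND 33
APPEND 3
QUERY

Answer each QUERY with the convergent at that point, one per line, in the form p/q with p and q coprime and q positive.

2800602/310445
78496667/8701307
1965217277/217843120
521253558407/57780634642
9821988975918877/1088761404736914
432594146238857140/47952793624055293
26535572755209068695/2941451832138426583
1222376545313548507407/135499684214268580904
41587338113415858320533/4609930715117270177319
4162400940977526477575521/461399570564369823474612

APPEND 9: p_0 = 9·1 + 0 = 9, q_0 = 9·0 + 1 = 1 → 9/1
APPEND 47: p_1 = 47·9 + 1 = 424, q_1 = 47·1 + 0 = 47 → 424/47
APPEND 17: p_2 = 17·424 + 9 = 7217, q_2 = 17·47 + 1 = 800 → 7217/800
APPEND 11: p_3 = 11·7217 + 424 = 79811, q_3 = 11·800 + 47 = 8847 → 79811/8847
APPEND 35: p_4 = 35·79811 + 7217 = 2800602, q_4 = 35·8847 + 800 = 310445 → 2800602/310445
APPEND 28: p_5 = 28·2800602 + 79811 = 78496667, q_5 = 28·310445 + 8847 = 8701307 → 78496667/8701307
APPEND 25: p_6 = 25·78496667 + 2800602 = 1965217277, q_6 = 25·8701307 + 310445 = 217843120 → 1965217277/217843120
APPEND 44: p_7 = 44·1965217277 + 78496667 = 86548056855, q_7 = 44·217843120 + 8701307 = 9593798587 → 86548056855/9593798587
APPEND 6: p_8 = 6·86548056855 + 1965217277 = 521253558407, q_8 = 6·9593798587 + 217843120 = 57780634642 → 521253558407/57780634642
APPEND 18: p_9 = 18·521253558407 + 86548056855 = 9469112108181, q_9 = 18·57780634642 + 9593798587 = 1049645222143 → 9469112108181/1049645222143
APPEND 45: p_10 = 45·9469112108181 + 521253558407 = 426631298426552, q_10 = 45·1049645222143 + 57780634642 = 47291815631077 → 426631298426552/47291815631077
APPEND 23: p_11 = 23·426631298426552 + 9469112108181 = 9821988975918877, q_11 = 23·47291815631077 + 1049645222143 = 1088761404736914 → 9821988975918877/1088761404736914
APPEND 44: p_12 = 44·9821988975918877 + 426631298426552 = 432594146238857140, q_12 = 44·1088761404736914 + 47291815631077 = 47952793624055293 → 432594146238857140/47952793624055293
APPEND 4: p_13 = 4·432594146238857140 + 9821988975918877 = 1740198573931347437, q_13 = 4·47952793624055293 + 1088761404736914 = 192899935900958086 → 1740198573931347437/192899935900958086
APPEND 15: p_14 = 15·1740198573931347437 + 432594146238857140 = 26535572755209068695, q_14 = 15·192899935900958086 + 47952793624055293 = 2941451832138426583 → 26535572755209068695/2941451832138426583
APPEND 46: p_15 = 46·26535572755209068695 + 1740198573931347437 = 1222376545313548507407, q_15 = 46·2941451832138426583 + 192899935900958086 = 135499684214268580904 → 1222376545313548507407/135499684214268580904
APPEND 34: p_16 = 34·1222376545313548507407 + 26535572755209068695 = 41587338113415858320533, q_16 = 34·135499684214268580904 + 2941451832138426583 = 4609930715117270177319 → 41587338113415858320533/4609930715117270177319
APPEND 33: p_17 = 33·41587338113415858320533 + 1222376545313548507407 = 1373604534288036873084996, q_17 = 33·4609930715117270177319 + 135499684214268580904 = 152263213283084184432431 → 1373604534288036873084996/152263213283084184432431
APPEND 3: p_18 = 3·1373604534288036873084996 + 41587338113415858320533 = 4162400940977526477575521, q_18 = 3·152263213283084184432431 + 4609930715117270177319 = 461399570564369823474612 → 4162400940977526477575521/461399570564369823474612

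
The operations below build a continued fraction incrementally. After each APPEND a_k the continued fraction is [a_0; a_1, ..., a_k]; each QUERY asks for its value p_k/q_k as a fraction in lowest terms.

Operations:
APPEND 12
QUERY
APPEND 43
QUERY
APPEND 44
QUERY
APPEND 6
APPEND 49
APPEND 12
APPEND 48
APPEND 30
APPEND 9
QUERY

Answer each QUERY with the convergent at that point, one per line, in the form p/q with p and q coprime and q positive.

APPEND 12: p_0 = 12·1 + 0 = 12, q_0 = 12·0 + 1 = 1 → 12/1
APPEND 43: p_1 = 43·12 + 1 = 517, q_1 = 43·1 + 0 = 43 → 517/43
APPEND 44: p_2 = 44·517 + 12 = 22760, q_2 = 44·43 + 1 = 1893 → 22760/1893
APPEND 6: p_3 = 6·22760 + 517 = 137077, q_3 = 6·1893 + 43 = 11401 → 137077/11401
APPEND 49: p_4 = 49·137077 + 22760 = 6739533, q_4 = 49·11401 + 1893 = 560542 → 6739533/560542
APPEND 12: p_5 = 12·6739533 + 137077 = 81011473, q_5 = 12·560542 + 11401 = 6737905 → 81011473/6737905
APPEND 48: p_6 = 48·81011473 + 6739533 = 3895290237, q_6 = 48·6737905 + 560542 = 323979982 → 3895290237/323979982
APPEND 30: p_7 = 30·3895290237 + 81011473 = 116939718583, q_7 = 30·323979982 + 6737905 = 9726137365 → 116939718583/9726137365
APPEND 9: p_8 = 9·116939718583 + 3895290237 = 1056352757484, q_8 = 9·9726137365 + 323979982 = 87859216267 → 1056352757484/87859216267

12/1
517/43
22760/1893
1056352757484/87859216267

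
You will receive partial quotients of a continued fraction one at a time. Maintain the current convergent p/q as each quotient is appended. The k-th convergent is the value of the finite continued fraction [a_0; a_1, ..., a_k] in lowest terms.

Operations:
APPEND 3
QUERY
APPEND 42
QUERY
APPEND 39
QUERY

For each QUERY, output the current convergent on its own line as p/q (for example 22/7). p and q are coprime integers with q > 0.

3/1
127/42
4956/1639

APPEND 3: p_0 = 3·1 + 0 = 3, q_0 = 3·0 + 1 = 1 → 3/1
APPEND 42: p_1 = 42·3 + 1 = 127, q_1 = 42·1 + 0 = 42 → 127/42
APPEND 39: p_2 = 39·127 + 3 = 4956, q_2 = 39·42 + 1 = 1639 → 4956/1639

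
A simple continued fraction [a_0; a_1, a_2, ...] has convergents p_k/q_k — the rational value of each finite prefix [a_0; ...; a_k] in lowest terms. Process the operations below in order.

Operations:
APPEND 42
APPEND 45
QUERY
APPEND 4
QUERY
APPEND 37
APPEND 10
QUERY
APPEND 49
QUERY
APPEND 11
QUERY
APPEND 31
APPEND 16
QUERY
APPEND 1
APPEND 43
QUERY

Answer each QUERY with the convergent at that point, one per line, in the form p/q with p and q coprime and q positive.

1891/45
7606/181
2840736/67601
139479377/3319191
1537113883/36578702
766177269883/18232721950
35766770294102/851141900779

APPEND 42: p_0 = 42·1 + 0 = 42, q_0 = 42·0 + 1 = 1 → 42/1
APPEND 45: p_1 = 45·42 + 1 = 1891, q_1 = 45·1 + 0 = 45 → 1891/45
APPEND 4: p_2 = 4·1891 + 42 = 7606, q_2 = 4·45 + 1 = 181 → 7606/181
APPEND 37: p_3 = 37·7606 + 1891 = 283313, q_3 = 37·181 + 45 = 6742 → 283313/6742
APPEND 10: p_4 = 10·283313 + 7606 = 2840736, q_4 = 10·6742 + 181 = 67601 → 2840736/67601
APPEND 49: p_5 = 49·2840736 + 283313 = 139479377, q_5 = 49·67601 + 6742 = 3319191 → 139479377/3319191
APPEND 11: p_6 = 11·139479377 + 2840736 = 1537113883, q_6 = 11·3319191 + 67601 = 36578702 → 1537113883/36578702
APPEND 31: p_7 = 31·1537113883 + 139479377 = 47790009750, q_7 = 31·36578702 + 3319191 = 1137258953 → 47790009750/1137258953
APPEND 16: p_8 = 16·47790009750 + 1537113883 = 766177269883, q_8 = 16·1137258953 + 36578702 = 18232721950 → 766177269883/18232721950
APPEND 1: p_9 = 1·766177269883 + 47790009750 = 813967279633, q_9 = 1·18232721950 + 1137258953 = 19369980903 → 813967279633/19369980903
APPEND 43: p_10 = 43·813967279633 + 766177269883 = 35766770294102, q_10 = 43·19369980903 + 18232721950 = 851141900779 → 35766770294102/851141900779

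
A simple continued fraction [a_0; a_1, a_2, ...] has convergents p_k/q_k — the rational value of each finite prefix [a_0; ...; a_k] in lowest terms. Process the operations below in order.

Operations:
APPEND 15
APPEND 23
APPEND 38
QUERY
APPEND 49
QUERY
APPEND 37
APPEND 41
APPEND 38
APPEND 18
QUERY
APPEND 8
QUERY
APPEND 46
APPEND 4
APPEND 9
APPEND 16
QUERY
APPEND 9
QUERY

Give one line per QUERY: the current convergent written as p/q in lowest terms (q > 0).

APPEND 15: p_0 = 15·1 + 0 = 15, q_0 = 15·0 + 1 = 1 → 15/1
APPEND 23: p_1 = 23·15 + 1 = 346, q_1 = 23·1 + 0 = 23 → 346/23
APPEND 38: p_2 = 38·346 + 15 = 13163, q_2 = 38·23 + 1 = 875 → 13163/875
APPEND 49: p_3 = 49·13163 + 346 = 645333, q_3 = 49·875 + 23 = 42898 → 645333/42898
APPEND 37: p_4 = 37·645333 + 13163 = 23890484, q_4 = 37·42898 + 875 = 1588101 → 23890484/1588101
APPEND 41: p_5 = 41·23890484 + 645333 = 980155177, q_5 = 41·1588101 + 42898 = 65155039 → 980155177/65155039
APPEND 38: p_6 = 38·980155177 + 23890484 = 37269787210, q_6 = 38·65155039 + 1588101 = 2477479583 → 37269787210/2477479583
APPEND 18: p_7 = 18·37269787210 + 980155177 = 671836324957, q_7 = 18·2477479583 + 65155039 = 44659787533 → 671836324957/44659787533
APPEND 8: p_8 = 8·671836324957 + 37269787210 = 5411960386866, q_8 = 8·44659787533 + 2477479583 = 359755779847 → 5411960386866/359755779847
APPEND 46: p_9 = 46·5411960386866 + 671836324957 = 249622014120793, q_9 = 46·359755779847 + 44659787533 = 16593425660495 → 249622014120793/16593425660495
APPEND 4: p_10 = 4·249622014120793 + 5411960386866 = 1003900016870038, q_10 = 4·16593425660495 + 359755779847 = 66733458421827 → 1003900016870038/66733458421827
APPEND 9: p_11 = 9·1003900016870038 + 249622014120793 = 9284722165951135, q_11 = 9·66733458421827 + 16593425660495 = 617194551456938 → 9284722165951135/617194551456938
APPEND 16: p_12 = 16·9284722165951135 + 1003900016870038 = 149559454672088198, q_12 = 16·617194551456938 + 66733458421827 = 9941846281732835 → 149559454672088198/9941846281732835
APPEND 9: p_13 = 9·149559454672088198 + 9284722165951135 = 1355319814214744917, q_13 = 9·9941846281732835 + 617194551456938 = 90093811087052453 → 1355319814214744917/90093811087052453

13163/875
645333/42898
671836324957/44659787533
5411960386866/359755779847
149559454672088198/9941846281732835
1355319814214744917/90093811087052453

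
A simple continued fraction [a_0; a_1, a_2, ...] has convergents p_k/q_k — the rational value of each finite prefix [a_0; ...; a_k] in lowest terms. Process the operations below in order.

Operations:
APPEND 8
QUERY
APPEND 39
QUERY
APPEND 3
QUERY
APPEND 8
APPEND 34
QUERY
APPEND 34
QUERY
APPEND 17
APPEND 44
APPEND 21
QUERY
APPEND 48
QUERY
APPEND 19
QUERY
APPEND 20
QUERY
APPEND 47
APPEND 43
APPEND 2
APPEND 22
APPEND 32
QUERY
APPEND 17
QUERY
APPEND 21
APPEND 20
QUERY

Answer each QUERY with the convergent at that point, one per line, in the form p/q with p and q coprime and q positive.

8/1
313/39
947/118
269173/33540
9159771/1141343
144478739191/18002611378
6941851993259/864981687811
132039666611112/16452654679787
2647735184215499/329918075283551
7816078067123381610273/973913647990201040866
133117240725317292400801/16586924594638519535105
56198679906701047732942681/7002573527302620745096525

APPEND 8: p_0 = 8·1 + 0 = 8, q_0 = 8·0 + 1 = 1 → 8/1
APPEND 39: p_1 = 39·8 + 1 = 313, q_1 = 39·1 + 0 = 39 → 313/39
APPEND 3: p_2 = 3·313 + 8 = 947, q_2 = 3·39 + 1 = 118 → 947/118
APPEND 8: p_3 = 8·947 + 313 = 7889, q_3 = 8·118 + 39 = 983 → 7889/983
APPEND 34: p_4 = 34·7889 + 947 = 269173, q_4 = 34·983 + 118 = 33540 → 269173/33540
APPEND 34: p_5 = 34·269173 + 7889 = 9159771, q_5 = 34·33540 + 983 = 1141343 → 9159771/1141343
APPEND 17: p_6 = 17·9159771 + 269173 = 155985280, q_6 = 17·1141343 + 33540 = 19436371 → 155985280/19436371
APPEND 44: p_7 = 44·155985280 + 9159771 = 6872512091, q_7 = 44·19436371 + 1141343 = 856341667 → 6872512091/856341667
APPEND 21: p_8 = 21·6872512091 + 155985280 = 144478739191, q_8 = 21·856341667 + 19436371 = 18002611378 → 144478739191/18002611378
APPEND 48: p_9 = 48·144478739191 + 6872512091 = 6941851993259, q_9 = 48·18002611378 + 856341667 = 864981687811 → 6941851993259/864981687811
APPEND 19: p_10 = 19·6941851993259 + 144478739191 = 132039666611112, q_10 = 19·864981687811 + 18002611378 = 16452654679787 → 132039666611112/16452654679787
APPEND 20: p_11 = 20·132039666611112 + 6941851993259 = 2647735184215499, q_11 = 20·16452654679787 + 864981687811 = 329918075283551 → 2647735184215499/329918075283551
APPEND 47: p_12 = 47·2647735184215499 + 132039666611112 = 124575593324739565, q_12 = 47·329918075283551 + 16452654679787 = 15522602193006684 → 124575593324739565/15522602193006684
APPEND 43: p_13 = 43·124575593324739565 + 2647735184215499 = 5359398248148016794, q_13 = 43·15522602193006684 + 329918075283551 = 667801812374570963 → 5359398248148016794/667801812374570963
APPEND 2: p_14 = 2·5359398248148016794 + 124575593324739565 = 10843372089620773153, q_14 = 2·667801812374570963 + 15522602193006684 = 1351126226942148610 → 10843372089620773153/1351126226942148610
APPEND 22: p_15 = 22·10843372089620773153 + 5359398248148016794 = 243913584219805026160, q_15 = 22·1351126226942148610 + 667801812374570963 = 30392578805101840383 → 243913584219805026160/30392578805101840383
APPEND 32: p_16 = 32·243913584219805026160 + 10843372089620773153 = 7816078067123381610273, q_16 = 32·30392578805101840383 + 1351126226942148610 = 973913647990201040866 → 7816078067123381610273/973913647990201040866
APPEND 17: p_17 = 17·7816078067123381610273 + 243913584219805026160 = 133117240725317292400801, q_17 = 17·973913647990201040866 + 30392578805101840383 = 16586924594638519535105 → 133117240725317292400801/16586924594638519535105
APPEND 21: p_18 = 21·133117240725317292400801 + 7816078067123381610273 = 2803278133298786522027094, q_18 = 21·16586924594638519535105 + 973913647990201040866 = 349299330135399111278071 → 2803278133298786522027094/349299330135399111278071
APPEND 20: p_19 = 20·2803278133298786522027094 + 133117240725317292400801 = 56198679906701047732942681, q_19 = 20·349299330135399111278071 + 16586924594638519535105 = 7002573527302620745096525 → 56198679906701047732942681/7002573527302620745096525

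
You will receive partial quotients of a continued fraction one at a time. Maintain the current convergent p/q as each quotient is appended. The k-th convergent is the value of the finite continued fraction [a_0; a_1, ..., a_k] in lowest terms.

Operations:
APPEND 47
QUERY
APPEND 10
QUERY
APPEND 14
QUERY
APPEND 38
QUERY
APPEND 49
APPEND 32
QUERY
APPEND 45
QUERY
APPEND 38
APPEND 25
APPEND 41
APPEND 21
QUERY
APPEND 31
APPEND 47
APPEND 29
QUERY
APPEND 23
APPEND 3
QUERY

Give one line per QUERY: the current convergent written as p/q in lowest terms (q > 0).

47/1
471/10
6641/141
252829/5368
396901213/8426904
17872949847/379473853
14674389282519943/311562841563864
621869465582690657923/13203371809792474156
43595146783361899742533/925600892051946258037

APPEND 47: p_0 = 47·1 + 0 = 47, q_0 = 47·0 + 1 = 1 → 47/1
APPEND 10: p_1 = 10·47 + 1 = 471, q_1 = 10·1 + 0 = 10 → 471/10
APPEND 14: p_2 = 14·471 + 47 = 6641, q_2 = 14·10 + 1 = 141 → 6641/141
APPEND 38: p_3 = 38·6641 + 471 = 252829, q_3 = 38·141 + 10 = 5368 → 252829/5368
APPEND 49: p_4 = 49·252829 + 6641 = 12395262, q_4 = 49·5368 + 141 = 263173 → 12395262/263173
APPEND 32: p_5 = 32·12395262 + 252829 = 396901213, q_5 = 32·263173 + 5368 = 8426904 → 396901213/8426904
APPEND 45: p_6 = 45·396901213 + 12395262 = 17872949847, q_6 = 45·8426904 + 263173 = 379473853 → 17872949847/379473853
APPEND 38: p_7 = 38·17872949847 + 396901213 = 679568995399, q_7 = 38·379473853 + 8426904 = 14428433318 → 679568995399/14428433318
APPEND 25: p_8 = 25·679568995399 + 17872949847 = 17007097834822, q_8 = 25·14428433318 + 379473853 = 361090306803 → 17007097834822/361090306803
APPEND 41: p_9 = 41·17007097834822 + 679568995399 = 697970580223101, q_9 = 41·361090306803 + 14428433318 = 14819131012241 → 697970580223101/14819131012241
APPEND 21: p_10 = 21·697970580223101 + 17007097834822 = 14674389282519943, q_10 = 21·14819131012241 + 361090306803 = 311562841563864 → 14674389282519943/311562841563864
APPEND 31: p_11 = 31·14674389282519943 + 697970580223101 = 455604038338341334, q_11 = 31·311562841563864 + 14819131012241 = 9673267219492025 → 455604038338341334/9673267219492025
APPEND 47: p_12 = 47·455604038338341334 + 14674389282519943 = 21428064191184562641, q_12 = 47·9673267219492025 + 311562841563864 = 454955122157689039 → 21428064191184562641/454955122157689039
APPEND 29: p_13 = 29·21428064191184562641 + 455604038338341334 = 621869465582690657923, q_13 = 29·454955122157689039 + 9673267219492025 = 13203371809792474156 → 621869465582690657923/13203371809792474156
APPEND 23: p_14 = 23·621869465582690657923 + 21428064191184562641 = 14324425772593069694870, q_14 = 23·13203371809792474156 + 454955122157689039 = 304132506747384594627 → 14324425772593069694870/304132506747384594627
APPEND 3: p_15 = 3·14324425772593069694870 + 621869465582690657923 = 43595146783361899742533, q_15 = 3·304132506747384594627 + 13203371809792474156 = 925600892051946258037 → 43595146783361899742533/925600892051946258037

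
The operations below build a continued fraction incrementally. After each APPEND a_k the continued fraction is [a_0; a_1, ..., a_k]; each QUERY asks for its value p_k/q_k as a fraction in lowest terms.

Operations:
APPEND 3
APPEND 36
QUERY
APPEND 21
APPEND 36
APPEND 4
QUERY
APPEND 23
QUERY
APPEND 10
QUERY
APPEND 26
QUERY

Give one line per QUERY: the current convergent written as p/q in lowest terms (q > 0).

APPEND 3: p_0 = 3·1 + 0 = 3, q_0 = 3·0 + 1 = 1 → 3/1
APPEND 36: p_1 = 36·3 + 1 = 109, q_1 = 36·1 + 0 = 36 → 109/36
APPEND 21: p_2 = 21·109 + 3 = 2292, q_2 = 21·36 + 1 = 757 → 2292/757
APPEND 36: p_3 = 36·2292 + 109 = 82621, q_3 = 36·757 + 36 = 27288 → 82621/27288
APPEND 4: p_4 = 4·82621 + 2292 = 332776, q_4 = 4·27288 + 757 = 109909 → 332776/109909
APPEND 23: p_5 = 23·332776 + 82621 = 7736469, q_5 = 23·109909 + 27288 = 2555195 → 7736469/2555195
APPEND 10: p_6 = 10·7736469 + 332776 = 77697466, q_6 = 10·2555195 + 109909 = 25661859 → 77697466/25661859
APPEND 26: p_7 = 26·77697466 + 7736469 = 2027870585, q_7 = 26·25661859 + 2555195 = 669763529 → 2027870585/669763529

109/36
332776/109909
7736469/2555195
77697466/25661859
2027870585/669763529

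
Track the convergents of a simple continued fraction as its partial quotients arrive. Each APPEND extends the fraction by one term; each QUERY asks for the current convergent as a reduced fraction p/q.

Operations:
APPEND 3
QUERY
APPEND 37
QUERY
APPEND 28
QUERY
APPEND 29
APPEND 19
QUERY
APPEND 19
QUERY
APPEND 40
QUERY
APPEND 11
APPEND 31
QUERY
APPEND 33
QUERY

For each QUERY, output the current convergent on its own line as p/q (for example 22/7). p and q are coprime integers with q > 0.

3/1
112/37
3139/1037
1734856/573127
33053407/10919523
1323871136/437354047
453788584129/149913589287
14989618912160/4951970260511

APPEND 3: p_0 = 3·1 + 0 = 3, q_0 = 3·0 + 1 = 1 → 3/1
APPEND 37: p_1 = 37·3 + 1 = 112, q_1 = 37·1 + 0 = 37 → 112/37
APPEND 28: p_2 = 28·112 + 3 = 3139, q_2 = 28·37 + 1 = 1037 → 3139/1037
APPEND 29: p_3 = 29·3139 + 112 = 91143, q_3 = 29·1037 + 37 = 30110 → 91143/30110
APPEND 19: p_4 = 19·91143 + 3139 = 1734856, q_4 = 19·30110 + 1037 = 573127 → 1734856/573127
APPEND 19: p_5 = 19·1734856 + 91143 = 33053407, q_5 = 19·573127 + 30110 = 10919523 → 33053407/10919523
APPEND 40: p_6 = 40·33053407 + 1734856 = 1323871136, q_6 = 40·10919523 + 573127 = 437354047 → 1323871136/437354047
APPEND 11: p_7 = 11·1323871136 + 33053407 = 14595635903, q_7 = 11·437354047 + 10919523 = 4821814040 → 14595635903/4821814040
APPEND 31: p_8 = 31·14595635903 + 1323871136 = 453788584129, q_8 = 31·4821814040 + 437354047 = 149913589287 → 453788584129/149913589287
APPEND 33: p_9 = 33·453788584129 + 14595635903 = 14989618912160, q_9 = 33·149913589287 + 4821814040 = 4951970260511 → 14989618912160/4951970260511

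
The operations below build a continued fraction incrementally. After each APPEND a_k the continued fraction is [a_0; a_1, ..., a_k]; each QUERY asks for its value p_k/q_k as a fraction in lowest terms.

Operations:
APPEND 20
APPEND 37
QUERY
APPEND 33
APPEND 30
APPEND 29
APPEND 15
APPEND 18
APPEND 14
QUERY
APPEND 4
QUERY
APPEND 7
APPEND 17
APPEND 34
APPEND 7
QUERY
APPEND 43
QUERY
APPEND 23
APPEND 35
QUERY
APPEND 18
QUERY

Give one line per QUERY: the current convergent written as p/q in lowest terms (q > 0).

741/37
81460368391/4067526256
331637157234/16559498455
9859147589526956/492292662975615
425345912964572855/21238618275839254
343173876015079164590/17135556573530585249
6186922583417199665241/308928998836557812939

APPEND 20: p_0 = 20·1 + 0 = 20, q_0 = 20·0 + 1 = 1 → 20/1
APPEND 37: p_1 = 37·20 + 1 = 741, q_1 = 37·1 + 0 = 37 → 741/37
APPEND 33: p_2 = 33·741 + 20 = 24473, q_2 = 33·37 + 1 = 1222 → 24473/1222
APPEND 30: p_3 = 30·24473 + 741 = 734931, q_3 = 30·1222 + 37 = 36697 → 734931/36697
APPEND 29: p_4 = 29·734931 + 24473 = 21337472, q_4 = 29·36697 + 1222 = 1065435 → 21337472/1065435
APPEND 15: p_5 = 15·21337472 + 734931 = 320797011, q_5 = 15·1065435 + 36697 = 16018222 → 320797011/16018222
APPEND 18: p_6 = 18·320797011 + 21337472 = 5795683670, q_6 = 18·16018222 + 1065435 = 289393431 → 5795683670/289393431
APPEND 14: p_7 = 14·5795683670 + 320797011 = 81460368391, q_7 = 14·289393431 + 16018222 = 4067526256 → 81460368391/4067526256
APPEND 4: p_8 = 4·81460368391 + 5795683670 = 331637157234, q_8 = 4·4067526256 + 289393431 = 16559498455 → 331637157234/16559498455
APPEND 7: p_9 = 7·331637157234 + 81460368391 = 2402920469029, q_9 = 7·16559498455 + 4067526256 = 119984015441 → 2402920469029/119984015441
APPEND 17: p_10 = 17·2402920469029 + 331637157234 = 41181285130727, q_10 = 17·119984015441 + 16559498455 = 2056287760952 → 41181285130727/2056287760952
APPEND 34: p_11 = 34·41181285130727 + 2402920469029 = 1402566614913747, q_11 = 34·2056287760952 + 119984015441 = 70033767887809 → 1402566614913747/70033767887809
APPEND 7: p_12 = 7·1402566614913747 + 41181285130727 = 9859147589526956, q_12 = 7·70033767887809 + 2056287760952 = 492292662975615 → 9859147589526956/492292662975615
APPEND 43: p_13 = 43·9859147589526956 + 1402566614913747 = 425345912964572855, q_13 = 43·492292662975615 + 70033767887809 = 21238618275839254 → 425345912964572855/21238618275839254
APPEND 23: p_14 = 23·425345912964572855 + 9859147589526956 = 9792815145774702621, q_14 = 23·21238618275839254 + 492292662975615 = 488980513007278457 → 9792815145774702621/488980513007278457
APPEND 35: p_15 = 35·9792815145774702621 + 425345912964572855 = 343173876015079164590, q_15 = 35·488980513007278457 + 21238618275839254 = 17135556573530585249 → 343173876015079164590/17135556573530585249
APPEND 18: p_16 = 18·343173876015079164590 + 9792815145774702621 = 6186922583417199665241, q_16 = 18·17135556573530585249 + 488980513007278457 = 308928998836557812939 → 6186922583417199665241/308928998836557812939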